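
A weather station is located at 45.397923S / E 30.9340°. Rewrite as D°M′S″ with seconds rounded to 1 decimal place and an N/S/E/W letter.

45°23′52.5″ S, 30°56′2.4″ E

Lat: 0.397923 × 60 = 23.87538′ → 23′, remainder × 60 = 52.523″
λ: 0.934000 × 60 = 56.04000′ → 56′, remainder × 60 = 2.400″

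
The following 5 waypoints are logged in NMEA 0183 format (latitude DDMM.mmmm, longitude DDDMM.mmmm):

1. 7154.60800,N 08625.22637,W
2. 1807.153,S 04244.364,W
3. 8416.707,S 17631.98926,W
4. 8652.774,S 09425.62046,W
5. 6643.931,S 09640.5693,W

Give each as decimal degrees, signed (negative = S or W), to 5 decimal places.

1. 71.91013, -86.42044
2. -18.11922, -42.73940
3. -84.27845, -176.53315
4. -86.87957, -94.42701
5. -66.73218, -96.67616

Point 1:
  Lat: degrees = first 2 digits = 71, minutes = 54.608; 71 + 54.608/60 = 71.910133
  N → positive
  Longitude: degrees = first 3 digits = 86, minutes = 25.22637; 86 + 25.22637/60 = 86.420440
  hemisphere W, so the sign is −
Point 2:
  Lat: split at 2 digits → 18° and 7.153′; 18 + 7.153/60 = 18.119217
  S ⇒ negate
  λ: degrees = first 3 digits = 42, minutes = 44.364; 42 + 44.364/60 = 42.739400
  W ⇒ negate
Point 3:
  Latitude: degrees = first 2 digits = 84, minutes = 16.707; 84 + 16.707/60 = 84.278450
  S ⇒ negate
  Lon: split at 3 digits → 176° and 31.98926′; 176 + 31.98926/60 = 176.533154
  W → negative
Point 4:
  Lat: split at 2 digits → 86° and 52.774′; 86 + 52.774/60 = 86.879567
  S ⇒ negate
  λ: degrees = first 3 digits = 94, minutes = 25.62046; 94 + 25.62046/60 = 94.427008
  W ⇒ negate
Point 5:
  Lat: split at 2 digits → 66° and 43.931′; 66 + 43.931/60 = 66.732183
  S ⇒ negate
  λ: split at 3 digits → 096° and 40.5693′; 96 + 40.5693/60 = 96.676155
  hemisphere W, so the sign is −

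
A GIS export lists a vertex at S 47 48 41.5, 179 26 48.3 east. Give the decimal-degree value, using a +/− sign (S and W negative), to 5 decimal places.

-47.81153, 179.44675

Lat: 47 + 48/60 + 41.5/3600 = 47.811528
hemisphere S, so the sign is −
Lon: 26′ + 48.3″ = 26.80500′; 179 + 26.80500/60 = 179.446750
E → positive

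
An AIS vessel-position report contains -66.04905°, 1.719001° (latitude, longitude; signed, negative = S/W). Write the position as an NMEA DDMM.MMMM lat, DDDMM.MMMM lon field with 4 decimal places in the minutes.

6602.9430,S / 00143.1401,E

Latitude is negative → S; |value| = 66.049050
φ: minutes = (66.049050 − 66) × 60 = 2.943000
λ: minutes = (1.719001 − 1) × 60 = 43.140060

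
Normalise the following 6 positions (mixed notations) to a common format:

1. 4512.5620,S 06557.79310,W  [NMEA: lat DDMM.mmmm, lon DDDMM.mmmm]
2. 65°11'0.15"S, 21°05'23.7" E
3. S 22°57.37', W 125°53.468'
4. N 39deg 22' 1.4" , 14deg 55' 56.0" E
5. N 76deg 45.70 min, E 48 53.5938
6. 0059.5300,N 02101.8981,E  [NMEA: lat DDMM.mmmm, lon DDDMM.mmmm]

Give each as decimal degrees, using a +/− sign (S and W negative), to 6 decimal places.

1. -45.209367, -65.963218
2. -65.183375, 21.089917
3. -22.956167, -125.891133
4. 39.367056, 14.932222
5. 76.761667, 48.893230
6. 0.992167, 21.031635

Point 1:
  Latitude: degrees = first 2 digits = 45, minutes = 12.562; 45 + 12.562/60 = 45.2093667
  S → negative
  Longitude: split at 3 digits → 065° and 57.7931′; 65 + 57.7931/60 = 65.9632183
  W → negative
Point 2:
  φ: 65 + 11/60 + 0.15/3600 = 65.1833750
  hemisphere S, so the sign is −
  λ: 5′ + 23.7″ = 5.39500′; 21 + 5.39500/60 = 21.0899167
  E ⇒ keep positive
Point 3:
  Latitude: 22 + 57.37/60 = 22.9561667
  hemisphere S, so the sign is −
  λ: 125 + 53.468/60 = 125.8911333
  W ⇒ negate
Point 4:
  Lat: 22′ + 1.4″ = 22.02333′; 39 + 22.02333/60 = 39.3670556
  N ⇒ keep positive
  Lon: 55′ + 56″ = 55.93333′; 14 + 55.93333/60 = 14.9322222
  E ⇒ keep positive
Point 5:
  Lat: 45.7′ = 0.761667°; total 76.7616667
  N → positive
  Lon: 53.5938′ = 0.893230°; total 48.8932300
  E ⇒ keep positive
Point 6:
  Lat: split at 2 digits → 00° and 59.53′; 0 + 59.53/60 = 0.9921667
  N ⇒ keep positive
  Longitude: split at 3 digits → 021° and 1.8981′; 21 + 1.8981/60 = 21.0316350
  E → positive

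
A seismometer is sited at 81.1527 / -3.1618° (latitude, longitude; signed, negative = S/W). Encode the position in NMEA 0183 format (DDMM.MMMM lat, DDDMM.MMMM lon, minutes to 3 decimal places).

Latitude: fractional part 0.152700 → 9.16200 minutes
Longitude is negative → W; |value| = 3.161800
λ: fractional part 0.161800 → 9.70800 minutes

8109.162,N / 00309.708,W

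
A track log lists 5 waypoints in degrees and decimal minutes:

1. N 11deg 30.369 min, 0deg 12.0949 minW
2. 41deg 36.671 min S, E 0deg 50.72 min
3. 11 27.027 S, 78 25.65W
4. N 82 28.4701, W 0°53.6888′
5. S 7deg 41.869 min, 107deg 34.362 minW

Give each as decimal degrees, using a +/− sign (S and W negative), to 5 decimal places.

Point 1:
  Latitude: 30.369′ = 0.506150°; total 11.506150
  N → positive
  Longitude: 12.0949′ = 0.201582°; total 0.201582
  W ⇒ negate
Point 2:
  Lat: 41 + 36.671/60 = 41.611183
  S ⇒ negate
  Lon: 50.72′ = 0.845333°; total 0.845333
  E → positive
Point 3:
  φ: 27.027′ = 0.450450°; total 11.450450
  S → negative
  Longitude: 25.65′ = 0.427500°; total 78.427500
  hemisphere W, so the sign is −
Point 4:
  Lat: 82 + 28.4701/60 = 82.474502
  N ⇒ keep positive
  Lon: 0 + 53.6888/60 = 0.894813
  hemisphere W, so the sign is −
Point 5:
  Lat: 7 + 41.869/60 = 7.697817
  hemisphere S, so the sign is −
  Longitude: 107 + 34.362/60 = 107.572700
  W ⇒ negate

1. 11.50615, -0.20158
2. -41.61118, 0.84533
3. -11.45045, -78.42750
4. 82.47450, -0.89481
5. -7.69782, -107.57270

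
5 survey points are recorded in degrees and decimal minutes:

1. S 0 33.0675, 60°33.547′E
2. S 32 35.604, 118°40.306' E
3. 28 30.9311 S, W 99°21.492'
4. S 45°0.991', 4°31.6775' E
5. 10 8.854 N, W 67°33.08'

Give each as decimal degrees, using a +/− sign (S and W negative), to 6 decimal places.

1. -0.551125, 60.559117
2. -32.593400, 118.671767
3. -28.515518, -99.358200
4. -45.016517, 4.527958
5. 10.147567, -67.551333

Point 1:
  Lat: 33.0675′ = 0.551125°; total 0.5511250
  S ⇒ negate
  λ: 60 + 33.547/60 = 60.5591167
  E ⇒ keep positive
Point 2:
  Latitude: 35.604′ = 0.593400°; total 32.5934000
  S ⇒ negate
  Longitude: 40.306′ = 0.671767°; total 118.6717667
  E → positive
Point 3:
  Latitude: 28 + 30.9311/60 = 28.5155183
  S → negative
  Longitude: 99 + 21.492/60 = 99.3582000
  W → negative
Point 4:
  Latitude: 45 + 0.991/60 = 45.0165167
  S → negative
  Longitude: 4 + 31.6775/60 = 4.5279583
  E → positive
Point 5:
  Latitude: 10 + 8.854/60 = 10.1475667
  N → positive
  Longitude: 67 + 33.08/60 = 67.5513333
  W ⇒ negate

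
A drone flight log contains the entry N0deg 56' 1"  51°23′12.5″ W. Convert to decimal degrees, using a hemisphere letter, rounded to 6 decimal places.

0.933611° N, 51.386806° W

φ: 0 + 56/60 + 1/3600 = 0.9336111
λ: 51 + 23/60 + 12.5/3600 = 51.3868056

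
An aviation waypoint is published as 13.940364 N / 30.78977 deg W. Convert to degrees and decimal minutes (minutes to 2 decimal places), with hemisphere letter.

13° 56.42′ N, 30° 47.39′ W

φ: minutes = (13.940364 − 13) × 60 = 56.4218
λ: 30° + 0.789770 × 60 = 30° 47.3862′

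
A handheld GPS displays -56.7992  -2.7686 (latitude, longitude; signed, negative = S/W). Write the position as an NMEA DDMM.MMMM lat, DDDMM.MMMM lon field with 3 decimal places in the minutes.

5647.952,S / 00246.116,W

Latitude is negative → S; |value| = 56.799200
Lat: minutes = (56.799200 − 56) × 60 = 47.95200
Longitude is negative → W; |value| = 2.768600
Lon: 2° + 0.768600 × 60 = 2° 46.11600′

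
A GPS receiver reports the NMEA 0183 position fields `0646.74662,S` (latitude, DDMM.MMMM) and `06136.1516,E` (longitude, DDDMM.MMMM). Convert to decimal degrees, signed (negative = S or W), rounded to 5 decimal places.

φ: split at 2 digits → 06° and 46.74662′; 6 + 46.74662/60 = 6.779110
hemisphere S, so the sign is −
Longitude: degrees = first 3 digits = 61, minutes = 36.1516; 61 + 36.1516/60 = 61.602527
E → positive

-6.77911, 61.60253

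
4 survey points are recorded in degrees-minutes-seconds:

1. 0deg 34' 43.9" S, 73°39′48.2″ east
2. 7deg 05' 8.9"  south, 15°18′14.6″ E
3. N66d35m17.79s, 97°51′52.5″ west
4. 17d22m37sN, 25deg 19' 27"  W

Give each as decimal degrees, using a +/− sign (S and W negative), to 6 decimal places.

1. -0.578861, 73.663389
2. -7.085806, 15.304056
3. 66.588275, -97.864583
4. 17.376944, -25.324167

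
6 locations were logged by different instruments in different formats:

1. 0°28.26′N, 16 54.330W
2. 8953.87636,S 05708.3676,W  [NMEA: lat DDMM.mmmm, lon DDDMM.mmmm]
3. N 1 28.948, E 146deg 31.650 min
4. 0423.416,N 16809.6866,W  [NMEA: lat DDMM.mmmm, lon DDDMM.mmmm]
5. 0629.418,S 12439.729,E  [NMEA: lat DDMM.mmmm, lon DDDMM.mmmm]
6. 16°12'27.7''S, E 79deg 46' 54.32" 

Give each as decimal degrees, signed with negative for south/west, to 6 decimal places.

Point 1:
  Latitude: 28.26′ = 0.471000°; total 0.4710000
  N ⇒ keep positive
  λ: 54.33′ = 0.905500°; total 16.9055000
  W ⇒ negate
Point 2:
  φ: split at 2 digits → 89° and 53.87636′; 89 + 53.87636/60 = 89.8979393
  S → negative
  Lon: split at 3 digits → 057° and 8.3676′; 57 + 8.3676/60 = 57.1394600
  hemisphere W, so the sign is −
Point 3:
  φ: 28.948′ = 0.482467°; total 1.4824667
  N → positive
  λ: 31.65′ = 0.527500°; total 146.5275000
  E ⇒ keep positive
Point 4:
  Latitude: degrees = first 2 digits = 4, minutes = 23.416; 4 + 23.416/60 = 4.3902667
  N ⇒ keep positive
  λ: split at 3 digits → 168° and 9.6866′; 168 + 9.6866/60 = 168.1614433
  hemisphere W, so the sign is −
Point 5:
  Latitude: split at 2 digits → 06° and 29.418′; 6 + 29.418/60 = 6.4903000
  S → negative
  λ: degrees = first 3 digits = 124, minutes = 39.729; 124 + 39.729/60 = 124.6621500
  E → positive
Point 6:
  Latitude: 16° + 12/60 + 27.7/3600 = 16 + 0.200000 + 0.007694 = 16.2076944
  S → negative
  Longitude: 79° + 46/60 + 54.32/3600 = 79 + 0.766667 + 0.015089 = 79.7817556
  E ⇒ keep positive

1. 0.471000, -16.905500
2. -89.897939, -57.139460
3. 1.482467, 146.527500
4. 4.390267, -168.161443
5. -6.490300, 124.662150
6. -16.207694, 79.781756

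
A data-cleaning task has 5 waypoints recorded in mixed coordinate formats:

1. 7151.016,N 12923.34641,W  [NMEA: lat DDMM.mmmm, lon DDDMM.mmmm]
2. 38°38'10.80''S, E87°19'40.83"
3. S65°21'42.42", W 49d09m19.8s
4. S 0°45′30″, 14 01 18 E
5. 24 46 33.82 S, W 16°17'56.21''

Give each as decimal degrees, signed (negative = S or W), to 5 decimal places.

Point 1:
  Lat: degrees = first 2 digits = 71, minutes = 51.016; 71 + 51.016/60 = 71.850267
  N ⇒ keep positive
  Longitude: degrees = first 3 digits = 129, minutes = 23.34641; 129 + 23.34641/60 = 129.389107
  W → negative
Point 2:
  φ: 38′ + 10.8″ = 38.18000′; 38 + 38.18000/60 = 38.636333
  S → negative
  Lon: 87 + 19/60 + 40.83/3600 = 87.328008
  E → positive
Point 3:
  φ: 65° + 21/60 + 42.42/3600 = 65 + 0.350000 + 0.011783 = 65.361783
  S → negative
  Longitude: 9′ + 19.8″ = 9.33000′; 49 + 9.33000/60 = 49.155500
  W → negative
Point 4:
  Lat: 0 + 45/60 + 30/3600 = 0.758333
  S ⇒ negate
  λ: 1′ + 18″ = 1.30000′; 14 + 1.30000/60 = 14.021667
  E → positive
Point 5:
  Latitude: 24 + 46/60 + 33.82/3600 = 24.776061
  hemisphere S, so the sign is −
  Longitude: 16 + 17/60 + 56.21/3600 = 16.298947
  hemisphere W, so the sign is −

1. 71.85027, -129.38911
2. -38.63633, 87.32801
3. -65.36178, -49.15550
4. -0.75833, 14.02167
5. -24.77606, -16.29895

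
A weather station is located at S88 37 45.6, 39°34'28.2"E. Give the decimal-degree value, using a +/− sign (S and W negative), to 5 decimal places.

Lat: 37′ + 45.6″ = 37.76000′; 88 + 37.76000/60 = 88.629333
hemisphere S, so the sign is −
Longitude: 34′ + 28.2″ = 34.47000′; 39 + 34.47000/60 = 39.574500
E ⇒ keep positive

-88.62933, 39.57450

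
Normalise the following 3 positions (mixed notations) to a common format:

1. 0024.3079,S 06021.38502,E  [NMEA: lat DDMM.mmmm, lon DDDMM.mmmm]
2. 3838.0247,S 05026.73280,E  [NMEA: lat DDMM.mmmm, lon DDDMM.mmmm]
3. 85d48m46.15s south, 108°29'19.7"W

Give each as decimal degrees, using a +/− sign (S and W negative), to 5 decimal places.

Point 1:
  Lat: degrees = first 2 digits = 0, minutes = 24.3079; 0 + 24.3079/60 = 0.405132
  S ⇒ negate
  Lon: split at 3 digits → 060° and 21.38502′; 60 + 21.38502/60 = 60.356417
  E ⇒ keep positive
Point 2:
  Lat: degrees = first 2 digits = 38, minutes = 38.0247; 38 + 38.0247/60 = 38.633745
  hemisphere S, so the sign is −
  Longitude: split at 3 digits → 050° and 26.7328′; 50 + 26.7328/60 = 50.445547
  E → positive
Point 3:
  Latitude: 85° + 48/60 + 46.15/3600 = 85 + 0.800000 + 0.012819 = 85.812819
  S → negative
  Lon: 108° + 29/60 + 19.7/3600 = 108 + 0.483333 + 0.005472 = 108.488806
  W → negative

1. -0.40513, 60.35642
2. -38.63375, 50.44555
3. -85.81282, -108.48881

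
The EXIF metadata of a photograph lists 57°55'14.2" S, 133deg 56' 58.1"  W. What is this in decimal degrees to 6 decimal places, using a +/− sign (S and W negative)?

-57.920611, -133.949472

Lat: 55′ + 14.2″ = 55.23667′; 57 + 55.23667/60 = 57.9206111
S → negative
λ: 133° + 56/60 + 58.1/3600 = 133 + 0.933333 + 0.016139 = 133.9494722
hemisphere W, so the sign is −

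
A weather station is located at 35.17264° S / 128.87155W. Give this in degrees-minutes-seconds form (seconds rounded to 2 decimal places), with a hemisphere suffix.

35°10′21.50″ S, 128°52′17.58″ W

Lat: whole degrees 35; 10.35840′ → 10′ and 21.5040″
Lon: 0.871550° → 52.29300′; 0.29300 × 60 = 17.5800″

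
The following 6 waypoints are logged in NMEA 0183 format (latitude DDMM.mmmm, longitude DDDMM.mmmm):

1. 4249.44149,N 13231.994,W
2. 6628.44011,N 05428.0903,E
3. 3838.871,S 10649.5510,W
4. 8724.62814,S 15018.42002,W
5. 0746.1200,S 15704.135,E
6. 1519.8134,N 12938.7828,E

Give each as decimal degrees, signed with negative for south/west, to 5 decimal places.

1. 42.82402, -132.53323
2. 66.47400, 54.46817
3. -38.64785, -106.82585
4. -87.41047, -150.30700
5. -7.76867, 157.06892
6. 15.33022, 129.64638

Point 1:
  Latitude: split at 2 digits → 42° and 49.44149′; 42 + 49.44149/60 = 42.824025
  N ⇒ keep positive
  λ: degrees = first 3 digits = 132, minutes = 31.994; 132 + 31.994/60 = 132.533233
  W → negative
Point 2:
  φ: split at 2 digits → 66° and 28.44011′; 66 + 28.44011/60 = 66.474002
  N → positive
  λ: degrees = first 3 digits = 54, minutes = 28.0903; 54 + 28.0903/60 = 54.468172
  E → positive
Point 3:
  φ: split at 2 digits → 38° and 38.871′; 38 + 38.871/60 = 38.647850
  hemisphere S, so the sign is −
  Lon: degrees = first 3 digits = 106, minutes = 49.551; 106 + 49.551/60 = 106.825850
  hemisphere W, so the sign is −
Point 4:
  φ: degrees = first 2 digits = 87, minutes = 24.62814; 87 + 24.62814/60 = 87.410469
  hemisphere S, so the sign is −
  λ: degrees = first 3 digits = 150, minutes = 18.42002; 150 + 18.42002/60 = 150.307000
  hemisphere W, so the sign is −
Point 5:
  Lat: degrees = first 2 digits = 7, minutes = 46.12; 7 + 46.12/60 = 7.768667
  S → negative
  Lon: split at 3 digits → 157° and 4.135′; 157 + 4.135/60 = 157.068917
  E ⇒ keep positive
Point 6:
  φ: split at 2 digits → 15° and 19.8134′; 15 + 19.8134/60 = 15.330223
  N → positive
  λ: degrees = first 3 digits = 129, minutes = 38.7828; 129 + 38.7828/60 = 129.646380
  E ⇒ keep positive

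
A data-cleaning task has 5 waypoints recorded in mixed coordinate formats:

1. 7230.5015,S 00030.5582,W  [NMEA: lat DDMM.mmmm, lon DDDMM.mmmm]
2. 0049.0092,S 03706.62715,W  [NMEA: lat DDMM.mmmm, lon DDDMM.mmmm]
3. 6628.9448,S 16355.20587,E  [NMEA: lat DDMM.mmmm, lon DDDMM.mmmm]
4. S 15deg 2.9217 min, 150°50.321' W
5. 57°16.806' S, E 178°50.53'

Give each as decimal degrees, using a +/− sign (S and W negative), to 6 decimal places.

1. -72.508358, -0.509303
2. -0.816820, -37.110453
3. -66.482413, 163.920098
4. -15.048695, -150.838683
5. -57.280100, 178.842167

Point 1:
  Latitude: split at 2 digits → 72° and 30.5015′; 72 + 30.5015/60 = 72.5083583
  hemisphere S, so the sign is −
  Longitude: split at 3 digits → 000° and 30.5582′; 0 + 30.5582/60 = 0.5093033
  W → negative
Point 2:
  φ: split at 2 digits → 00° and 49.0092′; 0 + 49.0092/60 = 0.8168200
  S ⇒ negate
  Longitude: degrees = first 3 digits = 37, minutes = 6.62715; 37 + 6.62715/60 = 37.1104525
  W ⇒ negate
Point 3:
  φ: split at 2 digits → 66° and 28.9448′; 66 + 28.9448/60 = 66.4824133
  hemisphere S, so the sign is −
  λ: split at 3 digits → 163° and 55.20587′; 163 + 55.20587/60 = 163.9200978
  E → positive
Point 4:
  Latitude: 2.9217′ = 0.048695°; total 15.0486950
  S ⇒ negate
  Longitude: 150 + 50.321/60 = 150.8386833
  W ⇒ negate
Point 5:
  Lat: 16.806′ = 0.280100°; total 57.2801000
  hemisphere S, so the sign is −
  Lon: 178 + 50.53/60 = 178.8421667
  E → positive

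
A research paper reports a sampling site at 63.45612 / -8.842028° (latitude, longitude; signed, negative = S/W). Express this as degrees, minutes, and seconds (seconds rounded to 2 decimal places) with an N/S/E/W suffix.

φ: 0.456120 × 60 = 27.36720′ → 27′, remainder × 60 = 22.0320″
Longitude is negative → W; |value| = 8.842028
Lon: 0.842028 × 60 = 50.52168′ → 50′, remainder × 60 = 31.3008″

63°27′22.03″ N, 8°50′31.30″ W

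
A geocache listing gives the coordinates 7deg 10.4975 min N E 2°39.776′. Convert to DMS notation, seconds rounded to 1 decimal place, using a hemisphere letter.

7°10′29.9″ N, 2°39′46.6″ E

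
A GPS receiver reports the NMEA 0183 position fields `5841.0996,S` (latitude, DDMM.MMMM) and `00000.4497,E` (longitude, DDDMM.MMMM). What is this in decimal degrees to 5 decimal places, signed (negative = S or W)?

-58.68499, 0.00750

Latitude: split at 2 digits → 58° and 41.0996′; 58 + 41.0996/60 = 58.684993
S → negative
Lon: split at 3 digits → 000° and 0.4497′; 0 + 0.4497/60 = 0.007495
E → positive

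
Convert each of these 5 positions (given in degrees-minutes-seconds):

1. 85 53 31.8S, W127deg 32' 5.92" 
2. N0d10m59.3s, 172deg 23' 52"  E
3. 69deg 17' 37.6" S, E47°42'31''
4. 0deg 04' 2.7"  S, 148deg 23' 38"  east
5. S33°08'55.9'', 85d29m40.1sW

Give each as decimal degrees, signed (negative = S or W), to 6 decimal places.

1. -85.892167, -127.534978
2. 0.183139, 172.397778
3. -69.293778, 47.708611
4. -0.067417, 148.393889
5. -33.148861, -85.494472

Point 1:
  φ: 53′ + 31.8″ = 53.53000′; 85 + 53.53000/60 = 85.8921667
  hemisphere S, so the sign is −
  λ: 32′ + 5.92″ = 32.09867′; 127 + 32.09867/60 = 127.5349778
  W → negative
Point 2:
  Lat: 0° + 10/60 + 59.3/3600 = 0 + 0.166667 + 0.016472 = 0.1831389
  N → positive
  λ: 172° + 23/60 + 52/3600 = 172 + 0.383333 + 0.014444 = 172.3977778
  E → positive
Point 3:
  φ: 17′ + 37.6″ = 17.62667′; 69 + 17.62667/60 = 69.2937778
  S ⇒ negate
  Lon: 47 + 42/60 + 31/3600 = 47.7086111
  E ⇒ keep positive
Point 4:
  Lat: 0° + 4/60 + 2.7/3600 = 0 + 0.066667 + 0.000750 = 0.0674167
  S → negative
  λ: 148 + 23/60 + 38/3600 = 148.3938889
  E → positive
Point 5:
  Latitude: 33 + 8/60 + 55.9/3600 = 33.1488611
  hemisphere S, so the sign is −
  Longitude: 85 + 29/60 + 40.1/3600 = 85.4944722
  W ⇒ negate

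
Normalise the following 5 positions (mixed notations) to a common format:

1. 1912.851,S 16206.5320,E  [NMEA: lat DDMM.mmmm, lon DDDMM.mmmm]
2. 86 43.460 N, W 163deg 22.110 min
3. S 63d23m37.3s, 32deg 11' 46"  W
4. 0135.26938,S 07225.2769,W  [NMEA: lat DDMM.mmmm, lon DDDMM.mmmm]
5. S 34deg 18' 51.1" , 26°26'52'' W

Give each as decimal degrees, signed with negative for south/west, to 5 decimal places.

Point 1:
  φ: split at 2 digits → 19° and 12.851′; 19 + 12.851/60 = 19.214183
  S ⇒ negate
  Longitude: degrees = first 3 digits = 162, minutes = 6.532; 162 + 6.532/60 = 162.108867
  E ⇒ keep positive
Point 2:
  Latitude: 43.46′ = 0.724333°; total 86.724333
  N ⇒ keep positive
  λ: 163 + 22.11/60 = 163.368500
  hemisphere W, so the sign is −
Point 3:
  φ: 63° + 23/60 + 37.3/3600 = 63 + 0.383333 + 0.010361 = 63.393694
  S → negative
  λ: 32 + 11/60 + 46/3600 = 32.196111
  hemisphere W, so the sign is −
Point 4:
  Lat: degrees = first 2 digits = 1, minutes = 35.26938; 1 + 35.26938/60 = 1.587823
  hemisphere S, so the sign is −
  λ: degrees = first 3 digits = 72, minutes = 25.2769; 72 + 25.2769/60 = 72.421282
  W ⇒ negate
Point 5:
  Lat: 18′ + 51.1″ = 18.85167′; 34 + 18.85167/60 = 34.314194
  S → negative
  λ: 26 + 26/60 + 52/3600 = 26.447778
  W → negative

1. -19.21418, 162.10887
2. 86.72433, -163.36850
3. -63.39369, -32.19611
4. -1.58782, -72.42128
5. -34.31419, -26.44778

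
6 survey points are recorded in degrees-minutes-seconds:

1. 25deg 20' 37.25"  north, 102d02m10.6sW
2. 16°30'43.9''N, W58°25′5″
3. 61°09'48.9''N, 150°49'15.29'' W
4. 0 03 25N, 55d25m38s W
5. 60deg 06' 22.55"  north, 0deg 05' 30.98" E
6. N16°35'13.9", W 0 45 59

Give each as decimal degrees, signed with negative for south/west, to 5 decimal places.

Point 1:
  Lat: 25 + 20/60 + 37.25/3600 = 25.343681
  N → positive
  λ: 102° + 2/60 + 10.6/3600 = 102 + 0.033333 + 0.002944 = 102.036278
  W ⇒ negate
Point 2:
  Latitude: 16° + 30/60 + 43.9/3600 = 16 + 0.500000 + 0.012194 = 16.512194
  N → positive
  Longitude: 25′ + 5″ = 25.08333′; 58 + 25.08333/60 = 58.418056
  W ⇒ negate
Point 3:
  φ: 61° + 9/60 + 48.9/3600 = 61 + 0.150000 + 0.013583 = 61.163583
  N → positive
  Lon: 150° + 49/60 + 15.29/3600 = 150 + 0.816667 + 0.004247 = 150.820914
  W ⇒ negate
Point 4:
  φ: 3′ + 25″ = 3.41667′; 0 + 3.41667/60 = 0.056944
  N ⇒ keep positive
  λ: 25′ + 38″ = 25.63333′; 55 + 25.63333/60 = 55.427222
  W ⇒ negate
Point 5:
  Latitude: 60 + 6/60 + 22.55/3600 = 60.106264
  N → positive
  Longitude: 0° + 5/60 + 30.98/3600 = 0 + 0.083333 + 0.008606 = 0.091939
  E → positive
Point 6:
  Latitude: 16° + 35/60 + 13.9/3600 = 16 + 0.583333 + 0.003861 = 16.587194
  N ⇒ keep positive
  Lon: 45′ + 59″ = 45.98333′; 0 + 45.98333/60 = 0.766389
  hemisphere W, so the sign is −

1. 25.34368, -102.03628
2. 16.51219, -58.41806
3. 61.16358, -150.82091
4. 0.05694, -55.42722
5. 60.10626, 0.09194
6. 16.58719, -0.76639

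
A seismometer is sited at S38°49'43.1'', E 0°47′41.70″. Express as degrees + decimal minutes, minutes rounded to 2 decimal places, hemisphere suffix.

38° 49.72′ S, 0° 47.70′ E

φ: 49 + 43.1/60 = 49.7183′
λ: seconds/60 = 0.69500; minutes = 47 + 0.69500 = 47.6950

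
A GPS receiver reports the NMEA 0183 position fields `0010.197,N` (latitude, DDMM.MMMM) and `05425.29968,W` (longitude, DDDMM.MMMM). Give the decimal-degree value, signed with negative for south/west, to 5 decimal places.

Lat: split at 2 digits → 00° and 10.197′; 0 + 10.197/60 = 0.169950
N ⇒ keep positive
Longitude: degrees = first 3 digits = 54, minutes = 25.29968; 54 + 25.29968/60 = 54.421661
W ⇒ negate

0.16995, -54.42166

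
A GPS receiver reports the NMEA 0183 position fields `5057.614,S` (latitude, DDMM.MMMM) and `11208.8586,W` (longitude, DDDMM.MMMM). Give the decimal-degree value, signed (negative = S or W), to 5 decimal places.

Lat: split at 2 digits → 50° and 57.614′; 50 + 57.614/60 = 50.960233
hemisphere S, so the sign is −
Lon: degrees = first 3 digits = 112, minutes = 8.8586; 112 + 8.8586/60 = 112.147643
W → negative

-50.96023, -112.14764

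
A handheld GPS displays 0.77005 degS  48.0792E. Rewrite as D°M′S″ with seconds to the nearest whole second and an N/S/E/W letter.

Lat: whole degrees 0; 46.20300′ → 46′ and 12.18″
λ: 0.079200° → 4.75200′; 0.75200 × 60 = 45.12″

0°46′12″ S, 48°04′45″ E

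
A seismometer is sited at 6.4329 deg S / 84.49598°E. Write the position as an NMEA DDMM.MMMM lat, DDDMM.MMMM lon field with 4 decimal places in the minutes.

0625.9740,S / 08429.7588,E

φ: fractional part 0.432900 → 25.974000 minutes
λ: minutes = (84.495980 − 84) × 60 = 29.758800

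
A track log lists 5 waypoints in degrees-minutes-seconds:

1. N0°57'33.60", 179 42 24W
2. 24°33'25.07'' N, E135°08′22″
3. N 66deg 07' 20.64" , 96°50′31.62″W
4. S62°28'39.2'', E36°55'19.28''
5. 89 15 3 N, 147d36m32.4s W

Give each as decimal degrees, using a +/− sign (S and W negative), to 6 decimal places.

Point 1:
  Lat: 0° + 57/60 + 33.6/3600 = 0 + 0.950000 + 0.009333 = 0.9593333
  N → positive
  Longitude: 179° + 42/60 + 24/3600 = 179 + 0.700000 + 0.006667 = 179.7066667
  W → negative
Point 2:
  Latitude: 24 + 33/60 + 25.07/3600 = 24.5569639
  N ⇒ keep positive
  λ: 8′ + 22″ = 8.36667′; 135 + 8.36667/60 = 135.1394444
  E ⇒ keep positive
Point 3:
  Lat: 66° + 7/60 + 20.64/3600 = 66 + 0.116667 + 0.005733 = 66.1224000
  N ⇒ keep positive
  λ: 96 + 50/60 + 31.62/3600 = 96.8421167
  W → negative
Point 4:
  Latitude: 62 + 28/60 + 39.2/3600 = 62.4775556
  S → negative
  Lon: 55′ + 19.28″ = 55.32133′; 36 + 55.32133/60 = 36.9220222
  E ⇒ keep positive
Point 5:
  φ: 89 + 15/60 + 3/3600 = 89.2508333
  N → positive
  Lon: 36′ + 32.4″ = 36.54000′; 147 + 36.54000/60 = 147.6090000
  W ⇒ negate

1. 0.959333, -179.706667
2. 24.556964, 135.139444
3. 66.122400, -96.842117
4. -62.477556, 36.922022
5. 89.250833, -147.609000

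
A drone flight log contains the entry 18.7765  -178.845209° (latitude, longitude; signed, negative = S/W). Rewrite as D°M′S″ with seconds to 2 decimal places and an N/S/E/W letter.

18°46′35.40″ N, 178°50′42.75″ W

Latitude: whole degrees 18; 46.59000′ → 46′ and 35.4000″
Longitude is negative → W; |value| = 178.845209
Lon: 0.845209 × 60 = 50.71254′ → 50′, remainder × 60 = 42.7524″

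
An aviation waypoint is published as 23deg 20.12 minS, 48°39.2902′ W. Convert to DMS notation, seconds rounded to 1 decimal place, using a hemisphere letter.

φ: 20.12000′ → 20′ and 0.12000 × 60 = 7.200″
Longitude: 39.29020′ → 39′ and 0.29020 × 60 = 17.412″

23°20′7.2″ S, 48°39′17.4″ W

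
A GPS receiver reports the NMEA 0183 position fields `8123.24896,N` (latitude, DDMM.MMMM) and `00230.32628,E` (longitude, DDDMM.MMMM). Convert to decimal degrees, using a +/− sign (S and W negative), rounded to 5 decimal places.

81.38748, 2.50544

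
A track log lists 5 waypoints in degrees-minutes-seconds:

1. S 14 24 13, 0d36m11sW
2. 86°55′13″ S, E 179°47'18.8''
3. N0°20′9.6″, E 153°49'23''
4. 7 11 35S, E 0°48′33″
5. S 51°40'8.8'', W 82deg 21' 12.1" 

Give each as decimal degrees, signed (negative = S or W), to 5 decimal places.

Point 1:
  Latitude: 14° + 24/60 + 13/3600 = 14 + 0.400000 + 0.003611 = 14.403611
  S ⇒ negate
  Longitude: 0 + 36/60 + 11/3600 = 0.603056
  hemisphere W, so the sign is −
Point 2:
  Lat: 86° + 55/60 + 13/3600 = 86 + 0.916667 + 0.003611 = 86.920278
  hemisphere S, so the sign is −
  Lon: 179 + 47/60 + 18.8/3600 = 179.788556
  E → positive
Point 3:
  Lat: 20′ + 9.6″ = 20.16000′; 0 + 20.16000/60 = 0.336000
  N → positive
  Longitude: 153° + 49/60 + 23/3600 = 153 + 0.816667 + 0.006389 = 153.823056
  E → positive
Point 4:
  φ: 7° + 11/60 + 35/3600 = 7 + 0.183333 + 0.009722 = 7.193056
  hemisphere S, so the sign is −
  Lon: 0° + 48/60 + 33/3600 = 0 + 0.800000 + 0.009167 = 0.809167
  E ⇒ keep positive
Point 5:
  Latitude: 51° + 40/60 + 8.8/3600 = 51 + 0.666667 + 0.002444 = 51.669111
  S ⇒ negate
  λ: 82 + 21/60 + 12.1/3600 = 82.353361
  W ⇒ negate

1. -14.40361, -0.60306
2. -86.92028, 179.78856
3. 0.33600, 153.82306
4. -7.19306, 0.80917
5. -51.66911, -82.35336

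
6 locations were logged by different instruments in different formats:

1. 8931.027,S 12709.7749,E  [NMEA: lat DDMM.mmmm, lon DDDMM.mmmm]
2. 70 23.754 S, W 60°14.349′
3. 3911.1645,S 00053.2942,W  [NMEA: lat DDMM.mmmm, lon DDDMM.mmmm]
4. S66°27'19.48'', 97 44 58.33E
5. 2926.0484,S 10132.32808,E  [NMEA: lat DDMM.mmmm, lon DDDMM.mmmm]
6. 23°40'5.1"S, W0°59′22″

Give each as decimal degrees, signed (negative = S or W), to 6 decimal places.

1. -89.517117, 127.162915
2. -70.395900, -60.239150
3. -39.186075, -0.888237
4. -66.455411, 97.749536
5. -29.434140, 101.538801
6. -23.668083, -0.989444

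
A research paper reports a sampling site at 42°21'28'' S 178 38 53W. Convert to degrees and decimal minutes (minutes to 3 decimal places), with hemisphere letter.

φ: seconds/60 = 0.46667; minutes = 21 + 0.46667 = 21.46667
Lon: seconds/60 = 0.88333; minutes = 38 + 0.88333 = 38.88333

42° 21.467′ S, 178° 38.883′ W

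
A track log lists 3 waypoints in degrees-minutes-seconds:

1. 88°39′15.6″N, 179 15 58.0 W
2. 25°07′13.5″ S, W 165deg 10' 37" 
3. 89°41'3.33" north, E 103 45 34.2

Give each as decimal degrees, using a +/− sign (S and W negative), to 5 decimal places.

Point 1:
  φ: 88 + 39/60 + 15.6/3600 = 88.654333
  N ⇒ keep positive
  Lon: 179 + 15/60 + 58/3600 = 179.266111
  hemisphere W, so the sign is −
Point 2:
  Latitude: 25° + 7/60 + 13.5/3600 = 25 + 0.116667 + 0.003750 = 25.120417
  S ⇒ negate
  λ: 165 + 10/60 + 37/3600 = 165.176944
  W → negative
Point 3:
  φ: 89° + 41/60 + 3.33/3600 = 89 + 0.683333 + 0.000925 = 89.684258
  N ⇒ keep positive
  λ: 103 + 45/60 + 34.2/3600 = 103.759500
  E → positive

1. 88.65433, -179.26611
2. -25.12042, -165.17694
3. 89.68426, 103.75950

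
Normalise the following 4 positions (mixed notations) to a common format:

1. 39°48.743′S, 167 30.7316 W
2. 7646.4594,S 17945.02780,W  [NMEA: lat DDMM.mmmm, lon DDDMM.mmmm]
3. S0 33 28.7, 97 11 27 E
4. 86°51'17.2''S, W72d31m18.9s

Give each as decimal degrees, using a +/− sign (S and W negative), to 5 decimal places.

1. -39.81238, -167.51219
2. -76.77432, -179.75046
3. -0.55797, 97.19083
4. -86.85478, -72.52192

Point 1:
  Latitude: 48.743′ = 0.812383°; total 39.812383
  S ⇒ negate
  Longitude: 30.7316′ = 0.512193°; total 167.512193
  hemisphere W, so the sign is −
Point 2:
  φ: split at 2 digits → 76° and 46.4594′; 76 + 46.4594/60 = 76.774323
  S → negative
  Lon: degrees = first 3 digits = 179, minutes = 45.0278; 179 + 45.0278/60 = 179.750463
  W → negative
Point 3:
  Latitude: 33′ + 28.7″ = 33.47833′; 0 + 33.47833/60 = 0.557972
  S → negative
  Lon: 97° + 11/60 + 27/3600 = 97 + 0.183333 + 0.007500 = 97.190833
  E ⇒ keep positive
Point 4:
  Lat: 51′ + 17.2″ = 51.28667′; 86 + 51.28667/60 = 86.854778
  S → negative
  Longitude: 72° + 31/60 + 18.9/3600 = 72 + 0.516667 + 0.005250 = 72.521917
  W ⇒ negate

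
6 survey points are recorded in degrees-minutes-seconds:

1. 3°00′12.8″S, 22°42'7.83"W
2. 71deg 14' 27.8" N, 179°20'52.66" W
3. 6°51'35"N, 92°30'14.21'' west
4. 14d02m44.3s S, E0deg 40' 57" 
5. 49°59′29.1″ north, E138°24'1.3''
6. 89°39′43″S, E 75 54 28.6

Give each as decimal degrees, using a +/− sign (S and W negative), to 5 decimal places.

1. -3.00356, -22.70218
2. 71.24106, -179.34796
3. 6.85972, -92.50395
4. -14.04564, 0.68250
5. 49.99142, 138.40036
6. -89.66194, 75.90794

Point 1:
  Lat: 3 + 0/60 + 12.8/3600 = 3.003556
  S ⇒ negate
  Lon: 42′ + 7.83″ = 42.13050′; 22 + 42.13050/60 = 22.702175
  W → negative
Point 2:
  Latitude: 71° + 14/60 + 27.8/3600 = 71 + 0.233333 + 0.007722 = 71.241056
  N → positive
  Longitude: 179 + 20/60 + 52.66/3600 = 179.347961
  hemisphere W, so the sign is −
Point 3:
  Lat: 51′ + 35″ = 51.58333′; 6 + 51.58333/60 = 6.859722
  N → positive
  Lon: 30′ + 14.21″ = 30.23683′; 92 + 30.23683/60 = 92.503947
  hemisphere W, so the sign is −
Point 4:
  Lat: 14° + 2/60 + 44.3/3600 = 14 + 0.033333 + 0.012306 = 14.045639
  S ⇒ negate
  Lon: 0 + 40/60 + 57/3600 = 0.682500
  E → positive
Point 5:
  Lat: 49 + 59/60 + 29.1/3600 = 49.991417
  N → positive
  Lon: 138 + 24/60 + 1.3/3600 = 138.400361
  E → positive
Point 6:
  φ: 89° + 39/60 + 43/3600 = 89 + 0.650000 + 0.011944 = 89.661944
  hemisphere S, so the sign is −
  λ: 75° + 54/60 + 28.6/3600 = 75 + 0.900000 + 0.007944 = 75.907944
  E ⇒ keep positive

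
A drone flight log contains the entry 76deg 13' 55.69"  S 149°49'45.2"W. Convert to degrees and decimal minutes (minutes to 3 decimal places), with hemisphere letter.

76° 13.928′ S, 149° 49.753′ W

Lat: 13 + 55.69/60 = 13.92817′
λ: seconds/60 = 0.75333; minutes = 49 + 0.75333 = 49.75333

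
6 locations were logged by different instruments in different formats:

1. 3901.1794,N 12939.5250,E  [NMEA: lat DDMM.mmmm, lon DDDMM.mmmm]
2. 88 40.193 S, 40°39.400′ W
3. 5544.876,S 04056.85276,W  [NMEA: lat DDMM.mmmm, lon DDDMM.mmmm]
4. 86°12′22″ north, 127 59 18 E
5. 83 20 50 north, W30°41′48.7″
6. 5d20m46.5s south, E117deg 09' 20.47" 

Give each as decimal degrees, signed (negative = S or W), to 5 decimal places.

Point 1:
  Lat: degrees = first 2 digits = 39, minutes = 1.1794; 39 + 1.1794/60 = 39.019657
  N → positive
  Longitude: degrees = first 3 digits = 129, minutes = 39.525; 129 + 39.525/60 = 129.658750
  E ⇒ keep positive
Point 2:
  Latitude: 88 + 40.193/60 = 88.669883
  S ⇒ negate
  Longitude: 40 + 39.4/60 = 40.656667
  hemisphere W, so the sign is −
Point 3:
  Latitude: degrees = first 2 digits = 55, minutes = 44.876; 55 + 44.876/60 = 55.747933
  S → negative
  Lon: split at 3 digits → 040° and 56.85276′; 40 + 56.85276/60 = 40.947546
  hemisphere W, so the sign is −
Point 4:
  Lat: 86 + 12/60 + 22/3600 = 86.206111
  N ⇒ keep positive
  Lon: 59′ + 18″ = 59.30000′; 127 + 59.30000/60 = 127.988333
  E ⇒ keep positive
Point 5:
  φ: 83 + 20/60 + 50/3600 = 83.347222
  N → positive
  λ: 30 + 41/60 + 48.7/3600 = 30.696861
  hemisphere W, so the sign is −
Point 6:
  φ: 20′ + 46.5″ = 20.77500′; 5 + 20.77500/60 = 5.346250
  hemisphere S, so the sign is −
  λ: 117 + 9/60 + 20.47/3600 = 117.155686
  E ⇒ keep positive

1. 39.01966, 129.65875
2. -88.66988, -40.65667
3. -55.74793, -40.94755
4. 86.20611, 127.98833
5. 83.34722, -30.69686
6. -5.34625, 117.15569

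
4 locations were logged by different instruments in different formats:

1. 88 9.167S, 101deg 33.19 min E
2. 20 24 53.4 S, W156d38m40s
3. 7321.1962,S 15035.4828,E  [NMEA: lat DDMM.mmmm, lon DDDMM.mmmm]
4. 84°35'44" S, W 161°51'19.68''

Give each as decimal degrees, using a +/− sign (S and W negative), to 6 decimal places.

1. -88.152783, 101.553167
2. -20.414833, -156.644444
3. -73.353270, 150.591380
4. -84.595556, -161.855467

Point 1:
  Latitude: 9.167′ = 0.152783°; total 88.1527833
  hemisphere S, so the sign is −
  Longitude: 33.19′ = 0.553167°; total 101.5531667
  E → positive
Point 2:
  φ: 20 + 24/60 + 53.4/3600 = 20.4148333
  S ⇒ negate
  Lon: 156 + 38/60 + 40/3600 = 156.6444444
  W → negative
Point 3:
  Latitude: split at 2 digits → 73° and 21.1962′; 73 + 21.1962/60 = 73.3532700
  S ⇒ negate
  Longitude: split at 3 digits → 150° and 35.4828′; 150 + 35.4828/60 = 150.5913800
  E ⇒ keep positive
Point 4:
  φ: 84° + 35/60 + 44/3600 = 84 + 0.583333 + 0.012222 = 84.5955556
  hemisphere S, so the sign is −
  λ: 161° + 51/60 + 19.68/3600 = 161 + 0.850000 + 0.005467 = 161.8554667
  W → negative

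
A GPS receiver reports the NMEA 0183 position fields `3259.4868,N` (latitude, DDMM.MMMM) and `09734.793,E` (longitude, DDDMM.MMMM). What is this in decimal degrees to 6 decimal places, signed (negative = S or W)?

Lat: degrees = first 2 digits = 32, minutes = 59.4868; 32 + 59.4868/60 = 32.9914467
N ⇒ keep positive
Lon: split at 3 digits → 097° and 34.793′; 97 + 34.793/60 = 97.5798833
E → positive

32.991447, 97.579883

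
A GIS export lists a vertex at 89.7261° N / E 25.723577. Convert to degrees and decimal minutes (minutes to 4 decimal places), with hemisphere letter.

89° 43.5660′ N, 25° 43.4146′ E

Lat: minutes = (89.726100 − 89) × 60 = 43.566000
Longitude: minutes = (25.723577 − 25) × 60 = 43.414620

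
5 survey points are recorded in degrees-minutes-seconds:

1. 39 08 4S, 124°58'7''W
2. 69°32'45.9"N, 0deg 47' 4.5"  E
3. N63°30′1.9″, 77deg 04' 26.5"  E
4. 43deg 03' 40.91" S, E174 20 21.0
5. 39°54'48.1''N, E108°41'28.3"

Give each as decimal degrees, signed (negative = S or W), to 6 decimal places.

1. -39.134444, -124.968611
2. 69.546083, 0.784583
3. 63.500528, 77.074028
4. -43.061364, 174.339167
5. 39.913361, 108.691194

Point 1:
  Latitude: 8′ + 4″ = 8.06667′; 39 + 8.06667/60 = 39.1344444
  S → negative
  Lon: 124 + 58/60 + 7/3600 = 124.9686111
  W ⇒ negate
Point 2:
  Lat: 69 + 32/60 + 45.9/3600 = 69.5460833
  N → positive
  λ: 0 + 47/60 + 4.5/3600 = 0.7845833
  E → positive
Point 3:
  φ: 30′ + 1.9″ = 30.03167′; 63 + 30.03167/60 = 63.5005278
  N → positive
  Lon: 4′ + 26.5″ = 4.44167′; 77 + 4.44167/60 = 77.0740278
  E ⇒ keep positive
Point 4:
  Lat: 43 + 3/60 + 40.91/3600 = 43.0613639
  S → negative
  Longitude: 20′ + 21″ = 20.35000′; 174 + 20.35000/60 = 174.3391667
  E ⇒ keep positive
Point 5:
  φ: 54′ + 48.1″ = 54.80167′; 39 + 54.80167/60 = 39.9133611
  N ⇒ keep positive
  λ: 108° + 41/60 + 28.3/3600 = 108 + 0.683333 + 0.007861 = 108.6911944
  E → positive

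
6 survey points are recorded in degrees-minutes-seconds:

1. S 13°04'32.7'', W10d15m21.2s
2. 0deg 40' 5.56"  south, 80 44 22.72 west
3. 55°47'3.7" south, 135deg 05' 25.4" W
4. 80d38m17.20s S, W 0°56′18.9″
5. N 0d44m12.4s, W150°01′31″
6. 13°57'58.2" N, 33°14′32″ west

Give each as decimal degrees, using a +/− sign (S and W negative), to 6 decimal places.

1. -13.075750, -10.255889
2. -0.668211, -80.739644
3. -55.784361, -135.090389
4. -80.638111, -0.938583
5. 0.736778, -150.025278
6. 13.966167, -33.242222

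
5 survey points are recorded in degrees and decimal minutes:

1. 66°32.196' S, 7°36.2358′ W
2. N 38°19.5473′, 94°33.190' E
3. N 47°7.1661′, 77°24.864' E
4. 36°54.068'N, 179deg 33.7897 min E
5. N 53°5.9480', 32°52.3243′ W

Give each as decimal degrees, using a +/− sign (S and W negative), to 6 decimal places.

1. -66.536600, -7.603930
2. 38.325788, 94.553167
3. 47.119435, 77.414400
4. 36.901133, 179.563162
5. 53.099133, -32.872072

Point 1:
  Latitude: 66 + 32.196/60 = 66.5366000
  S → negative
  λ: 36.2358′ = 0.603930°; total 7.6039300
  W ⇒ negate
Point 2:
  Latitude: 19.5473′ = 0.325788°; total 38.3257883
  N ⇒ keep positive
  λ: 33.19′ = 0.553167°; total 94.5531667
  E ⇒ keep positive
Point 3:
  Latitude: 7.1661′ = 0.119435°; total 47.1194350
  N ⇒ keep positive
  Lon: 77 + 24.864/60 = 77.4144000
  E → positive
Point 4:
  φ: 54.068′ = 0.901133°; total 36.9011333
  N → positive
  Longitude: 179 + 33.7897/60 = 179.5631617
  E ⇒ keep positive
Point 5:
  Latitude: 53 + 5.948/60 = 53.0991333
  N ⇒ keep positive
  Longitude: 52.3243′ = 0.872072°; total 32.8720717
  hemisphere W, so the sign is −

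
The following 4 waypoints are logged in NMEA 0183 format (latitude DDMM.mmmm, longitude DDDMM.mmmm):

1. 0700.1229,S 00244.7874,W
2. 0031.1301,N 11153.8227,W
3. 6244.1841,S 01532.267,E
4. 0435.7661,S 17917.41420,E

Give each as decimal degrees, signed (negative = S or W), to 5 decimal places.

Point 1:
  Latitude: degrees = first 2 digits = 7, minutes = 0.1229; 7 + 0.1229/60 = 7.002048
  hemisphere S, so the sign is −
  λ: degrees = first 3 digits = 2, minutes = 44.7874; 2 + 44.7874/60 = 2.746457
  W ⇒ negate
Point 2:
  Latitude: degrees = first 2 digits = 0, minutes = 31.1301; 0 + 31.1301/60 = 0.518835
  N → positive
  λ: degrees = first 3 digits = 111, minutes = 53.8227; 111 + 53.8227/60 = 111.897045
  W → negative
Point 3:
  φ: degrees = first 2 digits = 62, minutes = 44.1841; 62 + 44.1841/60 = 62.736402
  hemisphere S, so the sign is −
  Lon: degrees = first 3 digits = 15, minutes = 32.267; 15 + 32.267/60 = 15.537783
  E ⇒ keep positive
Point 4:
  φ: degrees = first 2 digits = 4, minutes = 35.7661; 4 + 35.7661/60 = 4.596102
  hemisphere S, so the sign is −
  λ: degrees = first 3 digits = 179, minutes = 17.4142; 179 + 17.4142/60 = 179.290237
  E ⇒ keep positive

1. -7.00205, -2.74646
2. 0.51884, -111.89705
3. -62.73640, 15.53778
4. -4.59610, 179.29024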